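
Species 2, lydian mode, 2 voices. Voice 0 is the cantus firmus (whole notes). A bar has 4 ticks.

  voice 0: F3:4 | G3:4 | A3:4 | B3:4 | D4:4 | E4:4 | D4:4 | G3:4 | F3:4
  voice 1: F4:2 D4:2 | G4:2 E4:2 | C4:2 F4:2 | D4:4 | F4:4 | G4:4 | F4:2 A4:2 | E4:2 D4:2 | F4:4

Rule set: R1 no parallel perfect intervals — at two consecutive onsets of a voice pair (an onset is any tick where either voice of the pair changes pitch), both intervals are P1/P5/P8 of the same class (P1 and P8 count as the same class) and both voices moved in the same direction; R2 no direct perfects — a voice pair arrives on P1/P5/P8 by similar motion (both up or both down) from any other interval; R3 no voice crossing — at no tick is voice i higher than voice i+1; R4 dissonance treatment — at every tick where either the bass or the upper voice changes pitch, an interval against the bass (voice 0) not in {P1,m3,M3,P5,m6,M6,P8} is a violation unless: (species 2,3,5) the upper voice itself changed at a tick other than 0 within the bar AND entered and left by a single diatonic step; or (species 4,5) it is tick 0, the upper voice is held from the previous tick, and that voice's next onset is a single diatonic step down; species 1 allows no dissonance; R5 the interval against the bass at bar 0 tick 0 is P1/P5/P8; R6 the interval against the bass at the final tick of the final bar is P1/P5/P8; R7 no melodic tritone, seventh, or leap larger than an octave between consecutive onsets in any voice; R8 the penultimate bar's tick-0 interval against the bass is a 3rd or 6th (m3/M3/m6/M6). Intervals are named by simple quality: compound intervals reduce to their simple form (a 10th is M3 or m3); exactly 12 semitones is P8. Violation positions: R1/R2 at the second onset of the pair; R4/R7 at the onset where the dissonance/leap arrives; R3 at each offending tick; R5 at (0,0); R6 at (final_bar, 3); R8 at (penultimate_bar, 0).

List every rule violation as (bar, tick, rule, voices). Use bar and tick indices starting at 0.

(1, 0, R2, (0, 1))

bar 0: v0=F3 v1=F4 downbeat P8
bar 1: v0=G3 v1=G4 downbeat P8
bar 2: v0=A3 v1=C4 downbeat m3
bar 3: v0=B3 v1=D4 downbeat m3
bar 4: v0=D4 v1=F4 downbeat m3
bar 5: v0=E4 v1=G4 downbeat m3
bar 6: v0=D4 v1=F4 downbeat m3
bar 7: v0=G3 v1=E4 downbeat M6
bar 8: v0=F3 v1=F4 downbeat P8
  -> R2 @ bar 1 tick 0 v(0, 1): F3/D4 M6 -> G3/G4 P8 similar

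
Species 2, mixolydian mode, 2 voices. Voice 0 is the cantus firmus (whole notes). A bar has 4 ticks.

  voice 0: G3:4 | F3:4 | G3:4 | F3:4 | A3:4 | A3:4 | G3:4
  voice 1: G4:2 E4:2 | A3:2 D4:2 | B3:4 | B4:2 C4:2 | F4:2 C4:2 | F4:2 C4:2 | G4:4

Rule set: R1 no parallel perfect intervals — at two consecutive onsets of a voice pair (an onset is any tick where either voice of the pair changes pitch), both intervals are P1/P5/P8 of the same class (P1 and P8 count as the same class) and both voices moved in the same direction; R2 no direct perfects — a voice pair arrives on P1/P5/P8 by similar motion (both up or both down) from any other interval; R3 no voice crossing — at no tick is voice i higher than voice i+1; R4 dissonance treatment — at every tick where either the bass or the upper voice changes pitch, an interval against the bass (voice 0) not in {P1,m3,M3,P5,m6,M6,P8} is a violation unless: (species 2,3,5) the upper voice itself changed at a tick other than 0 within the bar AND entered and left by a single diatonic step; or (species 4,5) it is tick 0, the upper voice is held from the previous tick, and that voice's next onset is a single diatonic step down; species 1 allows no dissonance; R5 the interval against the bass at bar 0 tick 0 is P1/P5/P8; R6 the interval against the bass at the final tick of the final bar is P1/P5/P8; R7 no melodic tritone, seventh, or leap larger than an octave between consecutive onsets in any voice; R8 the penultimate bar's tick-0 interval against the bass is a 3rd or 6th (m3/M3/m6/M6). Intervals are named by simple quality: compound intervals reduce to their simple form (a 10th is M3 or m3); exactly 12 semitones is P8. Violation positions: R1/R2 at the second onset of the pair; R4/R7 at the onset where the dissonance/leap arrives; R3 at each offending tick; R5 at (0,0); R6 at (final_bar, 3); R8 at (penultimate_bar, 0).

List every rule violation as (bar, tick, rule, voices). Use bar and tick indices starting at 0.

(3, 0, R4, (0, 1))
(3, 2, R7, (1,))

bar 0: v0=G3 v1=G4 downbeat P8
bar 1: v0=F3 v1=A3 downbeat M3
bar 2: v0=G3 v1=B3 downbeat M3
bar 3: v0=F3 v1=B4 downbeat TT
bar 4: v0=A3 v1=F4 downbeat m6
bar 5: v0=A3 v1=F4 downbeat m6
bar 6: v0=G3 v1=G4 downbeat P8
  -> R4 @ bar 3 tick 0 v(0, 1): F3/B4 TT untreated
  -> R7 @ bar 3 tick 2 v(1,): B4->C4 leap 11st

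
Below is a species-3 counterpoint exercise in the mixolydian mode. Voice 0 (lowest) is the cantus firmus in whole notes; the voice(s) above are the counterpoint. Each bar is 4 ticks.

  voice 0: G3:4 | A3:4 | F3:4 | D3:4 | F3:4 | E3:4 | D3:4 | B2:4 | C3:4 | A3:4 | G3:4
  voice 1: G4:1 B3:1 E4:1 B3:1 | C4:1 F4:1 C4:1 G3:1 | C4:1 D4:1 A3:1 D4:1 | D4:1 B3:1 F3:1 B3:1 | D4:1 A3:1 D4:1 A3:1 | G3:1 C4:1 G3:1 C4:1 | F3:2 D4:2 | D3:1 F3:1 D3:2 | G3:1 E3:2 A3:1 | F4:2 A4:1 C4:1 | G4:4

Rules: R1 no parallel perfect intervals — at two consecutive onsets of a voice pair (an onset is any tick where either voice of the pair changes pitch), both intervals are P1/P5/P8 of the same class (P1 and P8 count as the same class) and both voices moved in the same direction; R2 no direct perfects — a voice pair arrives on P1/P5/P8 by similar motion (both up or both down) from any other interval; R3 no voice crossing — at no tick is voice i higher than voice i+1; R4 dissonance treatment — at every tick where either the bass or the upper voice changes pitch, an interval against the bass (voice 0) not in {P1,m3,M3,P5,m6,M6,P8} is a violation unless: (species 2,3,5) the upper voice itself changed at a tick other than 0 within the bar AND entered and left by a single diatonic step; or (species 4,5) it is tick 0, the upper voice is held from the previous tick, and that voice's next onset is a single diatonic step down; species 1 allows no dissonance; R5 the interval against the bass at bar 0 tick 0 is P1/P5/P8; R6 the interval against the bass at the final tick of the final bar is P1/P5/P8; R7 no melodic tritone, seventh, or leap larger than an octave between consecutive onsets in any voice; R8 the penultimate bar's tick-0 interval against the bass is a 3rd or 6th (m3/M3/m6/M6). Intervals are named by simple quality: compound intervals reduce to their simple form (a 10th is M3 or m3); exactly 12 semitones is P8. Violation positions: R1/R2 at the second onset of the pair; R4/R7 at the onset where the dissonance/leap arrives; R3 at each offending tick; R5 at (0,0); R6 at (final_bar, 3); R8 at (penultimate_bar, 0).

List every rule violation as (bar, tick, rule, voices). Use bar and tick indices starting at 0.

bar 0: v0=G3 v1=G4 downbeat P8
bar 1: v0=A3 v1=C4 downbeat m3
bar 2: v0=F3 v1=C4 downbeat P5
bar 3: v0=D3 v1=D4 downbeat P8
bar 4: v0=F3 v1=D4 downbeat M6
bar 5: v0=E3 v1=G3 downbeat m3
bar 6: v0=D3 v1=F3 downbeat m3
bar 7: v0=B2 v1=D3 downbeat m3
bar 8: v0=C3 v1=G3 downbeat P5
bar 9: v0=A3 v1=F4 downbeat m6
bar 10: v0=G3 v1=G4 downbeat P8
  -> R3 @ bar 1 tick 3 v(0, 1): A3 above G3
  -> R4 @ bar 1 tick 3 v(0, 1): A3/G3 M2 untreated
  -> R7 @ bar 3 tick 2 v(1,): B3->F3 leap 6st
  -> R7 @ bar 3 tick 3 v(1,): F3->B3 leap 6st
  -> R4 @ bar 7 tick 1 v(0, 1): B2/F3 TT untreated
  -> R2 @ bar 8 tick 0 v(0, 1): B2/D3 m3 -> C3/G3 P5 similar

(1, 3, R3, (0, 1))
(1, 3, R4, (0, 1))
(3, 2, R7, (1,))
(3, 3, R7, (1,))
(7, 1, R4, (0, 1))
(8, 0, R2, (0, 1))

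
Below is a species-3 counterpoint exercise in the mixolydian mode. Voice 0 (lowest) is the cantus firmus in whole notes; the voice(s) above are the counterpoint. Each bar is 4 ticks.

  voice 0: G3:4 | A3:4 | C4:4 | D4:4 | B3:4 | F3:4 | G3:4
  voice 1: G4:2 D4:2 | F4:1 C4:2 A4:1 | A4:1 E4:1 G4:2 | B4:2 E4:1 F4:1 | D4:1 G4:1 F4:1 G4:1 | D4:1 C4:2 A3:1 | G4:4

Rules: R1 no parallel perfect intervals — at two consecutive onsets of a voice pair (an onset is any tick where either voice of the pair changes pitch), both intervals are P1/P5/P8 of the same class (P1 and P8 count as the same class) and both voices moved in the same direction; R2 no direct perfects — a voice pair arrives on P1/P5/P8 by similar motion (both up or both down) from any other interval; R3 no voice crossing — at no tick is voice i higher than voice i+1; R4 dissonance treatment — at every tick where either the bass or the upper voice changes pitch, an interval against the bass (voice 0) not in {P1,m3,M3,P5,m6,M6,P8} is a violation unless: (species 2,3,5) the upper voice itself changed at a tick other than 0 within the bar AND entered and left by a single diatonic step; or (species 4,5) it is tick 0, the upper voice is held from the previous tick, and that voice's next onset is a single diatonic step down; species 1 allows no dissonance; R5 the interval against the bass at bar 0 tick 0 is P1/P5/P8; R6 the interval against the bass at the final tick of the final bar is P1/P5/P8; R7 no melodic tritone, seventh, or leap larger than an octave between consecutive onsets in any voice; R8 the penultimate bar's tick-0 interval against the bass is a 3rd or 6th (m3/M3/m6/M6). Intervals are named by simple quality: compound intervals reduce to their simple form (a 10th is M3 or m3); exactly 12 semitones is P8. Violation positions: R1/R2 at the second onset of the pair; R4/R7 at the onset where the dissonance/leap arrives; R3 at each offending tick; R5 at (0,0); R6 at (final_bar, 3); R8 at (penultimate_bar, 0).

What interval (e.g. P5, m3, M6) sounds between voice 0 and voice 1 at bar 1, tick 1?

m3

voice 0=A3 voice 1=C4 -> m3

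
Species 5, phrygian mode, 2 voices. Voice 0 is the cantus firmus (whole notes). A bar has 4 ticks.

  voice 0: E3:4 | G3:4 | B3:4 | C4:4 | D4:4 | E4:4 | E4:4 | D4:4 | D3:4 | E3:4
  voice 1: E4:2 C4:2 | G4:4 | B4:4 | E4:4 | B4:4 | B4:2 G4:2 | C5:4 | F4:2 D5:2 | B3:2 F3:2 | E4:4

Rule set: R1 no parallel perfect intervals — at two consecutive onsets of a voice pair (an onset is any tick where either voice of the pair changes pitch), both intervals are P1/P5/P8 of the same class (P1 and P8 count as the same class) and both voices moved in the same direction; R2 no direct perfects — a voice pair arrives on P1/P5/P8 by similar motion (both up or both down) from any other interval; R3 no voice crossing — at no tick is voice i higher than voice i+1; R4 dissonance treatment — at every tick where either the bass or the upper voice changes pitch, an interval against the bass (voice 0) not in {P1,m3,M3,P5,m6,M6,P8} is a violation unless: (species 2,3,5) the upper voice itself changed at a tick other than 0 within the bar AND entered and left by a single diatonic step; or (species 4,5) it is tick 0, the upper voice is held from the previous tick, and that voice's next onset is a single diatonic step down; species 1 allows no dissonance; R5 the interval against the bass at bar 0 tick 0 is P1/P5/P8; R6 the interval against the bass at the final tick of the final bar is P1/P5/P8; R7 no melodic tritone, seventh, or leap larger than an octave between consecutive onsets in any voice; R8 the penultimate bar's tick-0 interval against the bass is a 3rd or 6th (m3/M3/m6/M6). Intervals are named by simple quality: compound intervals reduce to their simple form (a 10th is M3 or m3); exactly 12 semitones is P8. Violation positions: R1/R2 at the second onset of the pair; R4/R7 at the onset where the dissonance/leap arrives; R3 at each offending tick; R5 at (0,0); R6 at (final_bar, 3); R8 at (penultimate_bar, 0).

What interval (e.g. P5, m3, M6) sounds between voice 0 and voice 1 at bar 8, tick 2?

m3

voice 0=D3 voice 1=F3 -> m3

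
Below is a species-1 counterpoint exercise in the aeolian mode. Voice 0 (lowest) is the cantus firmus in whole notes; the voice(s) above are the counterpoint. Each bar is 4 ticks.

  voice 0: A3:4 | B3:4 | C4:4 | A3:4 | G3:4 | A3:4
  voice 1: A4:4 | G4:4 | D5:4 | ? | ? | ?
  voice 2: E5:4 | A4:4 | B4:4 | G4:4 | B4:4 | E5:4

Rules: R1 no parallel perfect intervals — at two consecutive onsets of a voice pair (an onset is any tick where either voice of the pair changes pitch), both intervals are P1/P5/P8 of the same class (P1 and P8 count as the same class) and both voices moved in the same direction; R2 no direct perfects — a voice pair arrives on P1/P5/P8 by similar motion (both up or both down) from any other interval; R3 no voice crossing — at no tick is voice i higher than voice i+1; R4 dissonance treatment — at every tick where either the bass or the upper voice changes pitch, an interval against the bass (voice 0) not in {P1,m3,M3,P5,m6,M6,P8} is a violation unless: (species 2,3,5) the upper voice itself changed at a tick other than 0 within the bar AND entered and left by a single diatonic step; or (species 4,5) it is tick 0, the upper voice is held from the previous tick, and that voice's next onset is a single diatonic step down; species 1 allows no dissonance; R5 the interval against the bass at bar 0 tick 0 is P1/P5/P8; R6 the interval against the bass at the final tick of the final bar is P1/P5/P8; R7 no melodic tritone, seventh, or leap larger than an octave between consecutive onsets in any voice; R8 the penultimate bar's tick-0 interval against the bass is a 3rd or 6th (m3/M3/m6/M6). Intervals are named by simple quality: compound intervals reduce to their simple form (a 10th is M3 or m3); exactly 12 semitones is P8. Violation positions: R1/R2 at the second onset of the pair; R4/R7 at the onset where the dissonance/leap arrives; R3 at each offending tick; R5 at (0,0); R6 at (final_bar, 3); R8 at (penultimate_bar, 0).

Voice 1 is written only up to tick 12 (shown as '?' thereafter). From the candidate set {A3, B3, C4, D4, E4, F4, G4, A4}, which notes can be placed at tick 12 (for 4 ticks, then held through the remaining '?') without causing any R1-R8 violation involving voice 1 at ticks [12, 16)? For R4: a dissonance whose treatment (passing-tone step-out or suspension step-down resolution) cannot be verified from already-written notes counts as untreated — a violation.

{F4}

A3: violates R2,R7
B3: violates R4,R7
C4: violates R2,R7
D4: violates R4
E4: violates R2,R7
F4: legal
G4: violates R2,R4
A4: violates R2,R3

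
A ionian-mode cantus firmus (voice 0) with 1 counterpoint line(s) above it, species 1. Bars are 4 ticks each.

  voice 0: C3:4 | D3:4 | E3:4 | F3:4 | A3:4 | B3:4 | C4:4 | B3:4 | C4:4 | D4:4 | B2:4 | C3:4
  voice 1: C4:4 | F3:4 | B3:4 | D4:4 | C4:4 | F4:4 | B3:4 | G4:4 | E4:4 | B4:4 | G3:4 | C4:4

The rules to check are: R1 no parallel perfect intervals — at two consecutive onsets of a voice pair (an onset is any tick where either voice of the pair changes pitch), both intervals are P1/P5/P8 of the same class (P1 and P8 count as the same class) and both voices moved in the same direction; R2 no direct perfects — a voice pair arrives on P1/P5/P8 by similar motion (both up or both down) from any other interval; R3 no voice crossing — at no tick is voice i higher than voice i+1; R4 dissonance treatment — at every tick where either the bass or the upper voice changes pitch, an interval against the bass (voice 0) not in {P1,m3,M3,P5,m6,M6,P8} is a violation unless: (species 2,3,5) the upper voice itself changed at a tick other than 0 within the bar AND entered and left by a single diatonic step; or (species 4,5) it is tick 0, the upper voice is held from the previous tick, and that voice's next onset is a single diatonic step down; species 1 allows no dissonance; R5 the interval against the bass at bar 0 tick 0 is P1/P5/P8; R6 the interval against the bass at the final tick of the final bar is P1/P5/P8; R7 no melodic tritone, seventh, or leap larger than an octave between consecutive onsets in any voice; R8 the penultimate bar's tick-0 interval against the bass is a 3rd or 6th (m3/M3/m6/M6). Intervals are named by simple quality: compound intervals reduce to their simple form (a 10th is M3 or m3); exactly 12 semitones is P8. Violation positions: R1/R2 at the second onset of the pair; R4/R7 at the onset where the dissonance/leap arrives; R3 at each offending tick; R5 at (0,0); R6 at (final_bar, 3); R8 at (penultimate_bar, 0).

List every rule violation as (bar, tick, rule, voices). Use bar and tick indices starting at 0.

(2, 0, R2, (0, 1))
(2, 0, R7, (1,))
(5, 0, R4, (0, 1))
(6, 0, R3, (0, 1))
(6, 0, R4, (0, 1))
(6, 0, R7, (1,))
(6, 1, R3, (0, 1))
(6, 2, R3, (0, 1))
(6, 3, R3, (0, 1))
(10, 0, R7, (0,))
(10, 0, R7, (1,))
(11, 0, R2, (0, 1))

bar 0: v0=C3 v1=C4 downbeat P8
bar 1: v0=D3 v1=F3 downbeat m3
bar 2: v0=E3 v1=B3 downbeat P5
bar 3: v0=F3 v1=D4 downbeat M6
bar 4: v0=A3 v1=C4 downbeat m3
bar 5: v0=B3 v1=F4 downbeat TT
bar 6: v0=C4 v1=B3 downbeat m2
bar 7: v0=B3 v1=G4 downbeat m6
bar 8: v0=C4 v1=E4 downbeat M3
bar 9: v0=D4 v1=B4 downbeat M6
bar 10: v0=B2 v1=G3 downbeat m6
bar 11: v0=C3 v1=C4 downbeat P8
  -> R2 @ bar 2 tick 0 v(0, 1): D3/F3 m3 -> E3/B3 P5 similar
  -> R7 @ bar 2 tick 0 v(1,): F3->B3 leap 6st
  -> R4 @ bar 5 tick 0 v(0, 1): B3/F4 TT untreated
  -> R3 @ bar 6 tick 0 v(0, 1): C4 above B3
  -> R4 @ bar 6 tick 0 v(0, 1): C4/B3 m2 untreated
  -> R7 @ bar 6 tick 0 v(1,): F4->B3 leap 6st
  -> R3 @ bar 6 tick 1 v(0, 1): C4 above B3
  -> R3 @ bar 6 tick 2 v(0, 1): C4 above B3
  -> R3 @ bar 6 tick 3 v(0, 1): C4 above B3
  -> R7 @ bar 10 tick 0 v(0,): D4->B2 leap 15st
  -> R7 @ bar 10 tick 0 v(1,): B4->G3 leap 16st
  -> R2 @ bar 11 tick 0 v(0, 1): B2/G3 m6 -> C3/C4 P8 similar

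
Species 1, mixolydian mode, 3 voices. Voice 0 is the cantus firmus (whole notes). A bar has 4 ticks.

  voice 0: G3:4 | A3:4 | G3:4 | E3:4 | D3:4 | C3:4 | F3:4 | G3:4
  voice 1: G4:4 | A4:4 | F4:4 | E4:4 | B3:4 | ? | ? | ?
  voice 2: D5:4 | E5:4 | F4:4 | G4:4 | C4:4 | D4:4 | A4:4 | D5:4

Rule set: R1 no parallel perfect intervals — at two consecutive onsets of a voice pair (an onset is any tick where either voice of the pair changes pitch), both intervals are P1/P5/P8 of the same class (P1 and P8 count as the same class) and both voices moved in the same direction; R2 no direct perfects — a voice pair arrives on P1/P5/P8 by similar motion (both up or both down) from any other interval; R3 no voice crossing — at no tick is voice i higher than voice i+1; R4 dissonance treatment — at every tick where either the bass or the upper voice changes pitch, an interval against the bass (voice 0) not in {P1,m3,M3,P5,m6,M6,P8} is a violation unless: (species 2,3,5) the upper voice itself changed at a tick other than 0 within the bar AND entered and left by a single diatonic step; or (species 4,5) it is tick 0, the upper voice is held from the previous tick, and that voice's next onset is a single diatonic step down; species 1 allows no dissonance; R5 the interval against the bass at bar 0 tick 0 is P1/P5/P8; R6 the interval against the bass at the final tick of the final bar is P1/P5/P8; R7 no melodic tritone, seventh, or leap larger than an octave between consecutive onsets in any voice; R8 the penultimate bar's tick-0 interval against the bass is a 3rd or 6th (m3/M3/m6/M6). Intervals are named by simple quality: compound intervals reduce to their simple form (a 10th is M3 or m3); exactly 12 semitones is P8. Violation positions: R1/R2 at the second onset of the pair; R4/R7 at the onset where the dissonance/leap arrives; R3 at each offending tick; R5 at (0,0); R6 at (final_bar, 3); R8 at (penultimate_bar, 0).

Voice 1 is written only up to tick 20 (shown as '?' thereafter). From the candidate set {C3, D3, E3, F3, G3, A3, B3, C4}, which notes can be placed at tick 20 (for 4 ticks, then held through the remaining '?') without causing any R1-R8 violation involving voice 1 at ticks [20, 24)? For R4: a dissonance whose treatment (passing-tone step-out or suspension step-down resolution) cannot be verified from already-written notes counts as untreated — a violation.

{A3, C4, E3}

C3: violates R2,R7
D3: violates R4
E3: legal
F3: violates R4,R7
G3: violates R2
A3: legal
B3: violates R4
C4: legal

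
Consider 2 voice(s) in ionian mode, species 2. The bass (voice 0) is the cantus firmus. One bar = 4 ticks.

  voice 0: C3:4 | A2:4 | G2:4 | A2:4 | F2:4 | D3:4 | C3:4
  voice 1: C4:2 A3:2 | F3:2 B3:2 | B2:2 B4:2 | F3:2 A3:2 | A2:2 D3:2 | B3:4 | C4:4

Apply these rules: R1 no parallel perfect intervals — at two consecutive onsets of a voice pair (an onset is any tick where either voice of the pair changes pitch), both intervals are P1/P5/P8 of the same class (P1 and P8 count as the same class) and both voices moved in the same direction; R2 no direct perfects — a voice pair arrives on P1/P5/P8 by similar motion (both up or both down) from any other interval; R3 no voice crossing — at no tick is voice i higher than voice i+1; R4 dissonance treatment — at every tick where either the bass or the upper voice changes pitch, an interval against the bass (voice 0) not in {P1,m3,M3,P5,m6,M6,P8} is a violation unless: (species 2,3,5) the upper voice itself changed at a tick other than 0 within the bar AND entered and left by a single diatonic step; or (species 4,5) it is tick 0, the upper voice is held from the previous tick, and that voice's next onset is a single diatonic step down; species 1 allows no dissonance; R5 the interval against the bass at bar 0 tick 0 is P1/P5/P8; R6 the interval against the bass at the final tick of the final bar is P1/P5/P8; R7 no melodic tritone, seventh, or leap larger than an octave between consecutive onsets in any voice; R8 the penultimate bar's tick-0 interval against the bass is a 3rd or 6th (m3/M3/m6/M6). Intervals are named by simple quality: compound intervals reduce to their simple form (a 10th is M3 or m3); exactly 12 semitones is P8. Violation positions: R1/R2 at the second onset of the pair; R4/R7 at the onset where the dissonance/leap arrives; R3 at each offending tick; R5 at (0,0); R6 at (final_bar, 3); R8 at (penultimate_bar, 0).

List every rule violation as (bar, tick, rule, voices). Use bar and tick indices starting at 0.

bar 0: v0=C3 v1=C4 downbeat P8
bar 1: v0=A2 v1=F3 downbeat m6
bar 2: v0=G2 v1=B2 downbeat M3
bar 3: v0=A2 v1=F3 downbeat m6
bar 4: v0=F2 v1=A2 downbeat M3
bar 5: v0=D3 v1=B3 downbeat M6
bar 6: v0=C3 v1=C4 downbeat P8
  -> R4 @ bar 1 tick 2 v(0, 1): A2/B3 M2 untreated
  -> R7 @ bar 1 tick 2 v(1,): F3->B3 leap 6st
  -> R7 @ bar 2 tick 2 v(1,): B2->B4 leap 24st
  -> R7 @ bar 3 tick 0 v(1,): B4->F3 leap 18st

(1, 2, R4, (0, 1))
(1, 2, R7, (1,))
(2, 2, R7, (1,))
(3, 0, R7, (1,))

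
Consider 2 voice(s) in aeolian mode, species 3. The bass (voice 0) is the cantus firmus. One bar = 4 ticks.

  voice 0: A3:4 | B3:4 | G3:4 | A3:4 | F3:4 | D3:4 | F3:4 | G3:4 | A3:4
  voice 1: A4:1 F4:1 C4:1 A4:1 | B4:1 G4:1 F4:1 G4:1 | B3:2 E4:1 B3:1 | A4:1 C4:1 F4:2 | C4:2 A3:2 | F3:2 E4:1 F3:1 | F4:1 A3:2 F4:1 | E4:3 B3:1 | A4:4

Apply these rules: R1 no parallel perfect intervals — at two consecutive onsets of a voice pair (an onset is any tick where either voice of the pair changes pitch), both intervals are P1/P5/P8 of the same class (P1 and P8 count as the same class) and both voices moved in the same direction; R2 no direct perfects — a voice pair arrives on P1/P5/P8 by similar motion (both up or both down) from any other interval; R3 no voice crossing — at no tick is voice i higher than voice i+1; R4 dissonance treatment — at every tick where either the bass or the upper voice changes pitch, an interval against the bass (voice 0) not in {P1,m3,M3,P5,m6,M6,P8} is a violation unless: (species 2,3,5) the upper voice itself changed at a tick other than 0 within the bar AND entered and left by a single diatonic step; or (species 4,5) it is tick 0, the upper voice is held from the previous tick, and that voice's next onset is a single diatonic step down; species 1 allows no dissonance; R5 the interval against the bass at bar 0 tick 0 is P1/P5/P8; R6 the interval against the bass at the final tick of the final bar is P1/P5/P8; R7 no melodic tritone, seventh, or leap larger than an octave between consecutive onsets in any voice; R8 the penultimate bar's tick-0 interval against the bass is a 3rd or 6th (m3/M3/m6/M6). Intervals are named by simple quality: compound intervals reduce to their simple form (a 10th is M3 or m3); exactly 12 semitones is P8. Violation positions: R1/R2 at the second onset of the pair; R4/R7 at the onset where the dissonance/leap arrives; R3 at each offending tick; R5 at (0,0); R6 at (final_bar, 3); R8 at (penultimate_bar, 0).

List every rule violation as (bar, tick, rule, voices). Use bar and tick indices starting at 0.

bar 0: v0=A3 v1=A4 downbeat P8
bar 1: v0=B3 v1=B4 downbeat P8
bar 2: v0=G3 v1=B3 downbeat M3
bar 3: v0=A3 v1=A4 downbeat P8
bar 4: v0=F3 v1=C4 downbeat P5
bar 5: v0=D3 v1=F3 downbeat m3
bar 6: v0=F3 v1=F4 downbeat P8
bar 7: v0=G3 v1=E4 downbeat M6
bar 8: v0=A3 v1=A4 downbeat P8
  -> R1 @ bar 1 tick 0 v(0, 1): A3/A4 P8 -> B3/B4 P8 similar
  -> R2 @ bar 3 tick 0 v(0, 1): G3/B3 M3 -> A3/A4 P8 similar
  -> R7 @ bar 3 tick 0 v(1,): B3->A4 leap 10st
  -> R2 @ bar 4 tick 0 v(0, 1): A3/F4 m6 -> F3/C4 P5 similar
  -> R4 @ bar 5 tick 2 v(0, 1): D3/E4 M2 untreated
  -> R7 @ bar 5 tick 2 v(1,): F3->E4 leap 11st
  -> R7 @ bar 5 tick 3 v(1,): E4->F3 leap 11st
  -> R2 @ bar 6 tick 0 v(0, 1): D3/F3 m3 -> F3/F4 P8 similar
  -> R2 @ bar 8 tick 0 v(0, 1): G3/B3 M3 -> A3/A4 P8 similar
  -> R7 @ bar 8 tick 0 v(1,): B3->A4 leap 10st

(1, 0, R1, (0, 1))
(3, 0, R2, (0, 1))
(3, 0, R7, (1,))
(4, 0, R2, (0, 1))
(5, 2, R4, (0, 1))
(5, 2, R7, (1,))
(5, 3, R7, (1,))
(6, 0, R2, (0, 1))
(8, 0, R2, (0, 1))
(8, 0, R7, (1,))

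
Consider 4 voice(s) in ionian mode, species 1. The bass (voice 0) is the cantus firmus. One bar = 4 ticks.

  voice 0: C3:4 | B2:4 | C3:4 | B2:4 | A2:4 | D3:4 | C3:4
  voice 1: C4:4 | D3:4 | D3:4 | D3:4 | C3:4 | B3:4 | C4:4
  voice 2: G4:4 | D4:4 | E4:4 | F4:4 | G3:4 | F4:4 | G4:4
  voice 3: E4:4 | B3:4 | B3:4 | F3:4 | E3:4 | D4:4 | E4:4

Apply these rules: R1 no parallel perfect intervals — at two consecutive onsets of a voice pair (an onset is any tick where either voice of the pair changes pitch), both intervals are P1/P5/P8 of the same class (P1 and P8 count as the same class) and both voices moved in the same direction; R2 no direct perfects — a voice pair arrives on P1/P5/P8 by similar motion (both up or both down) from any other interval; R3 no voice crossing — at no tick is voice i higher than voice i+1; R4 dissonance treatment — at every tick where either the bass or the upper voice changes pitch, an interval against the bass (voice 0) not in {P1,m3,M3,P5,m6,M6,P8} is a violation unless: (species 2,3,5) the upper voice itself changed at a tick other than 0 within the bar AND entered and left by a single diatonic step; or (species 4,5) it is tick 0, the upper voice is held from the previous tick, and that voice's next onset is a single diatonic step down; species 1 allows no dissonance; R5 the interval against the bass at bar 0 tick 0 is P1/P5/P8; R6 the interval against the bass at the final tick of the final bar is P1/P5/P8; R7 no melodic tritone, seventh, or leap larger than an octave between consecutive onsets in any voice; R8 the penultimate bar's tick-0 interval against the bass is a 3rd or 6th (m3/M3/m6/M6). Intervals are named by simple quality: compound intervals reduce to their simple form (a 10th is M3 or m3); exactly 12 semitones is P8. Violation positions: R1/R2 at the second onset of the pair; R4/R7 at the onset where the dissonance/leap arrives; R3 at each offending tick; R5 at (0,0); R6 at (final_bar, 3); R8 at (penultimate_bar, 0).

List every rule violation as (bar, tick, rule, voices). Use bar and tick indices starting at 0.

bar 0: v0=C3 v1=C4 v2=G4 v3=E4 downbeat M3
bar 1: v0=B2 v1=D3 v2=D4 v3=B3 downbeat P8
bar 2: v0=C3 v1=D3 v2=E4 v3=B3 downbeat M7
bar 3: v0=B2 v1=D3 v2=F4 v3=F3 downbeat TT
bar 4: v0=A2 v1=C3 v2=G3 v3=E3 downbeat P5
bar 5: v0=D3 v1=B3 v2=F4 v3=D4 downbeat P8
bar 6: v0=C3 v1=C4 v2=G4 v3=E4 downbeat M3
  -> R3 @ bar 0 tick 0 v(2, 3): G4 above E4
  -> R5 @ bar 0 tick 0 v(0, 3): opens on M3
  -> R3 @ bar 0 tick 1 v(2, 3): G4 above E4
  -> R3 @ bar 0 tick 2 v(2, 3): G4 above E4
  -> R3 @ bar 0 tick 3 v(2, 3): G4 above E4
  -> R2 @ bar 1 tick 0 v(0, 3): C3/E4 M3 -> B2/B3 P8 similar
  -> R2 @ bar 1 tick 0 v(1, 2): C4/G4 P5 -> D3/D4 P8 similar
  -> R3 @ bar 1 tick 0 v(2, 3): D4 above B3
  -> R7 @ bar 1 tick 0 v(1,): C4->D3 leap 10st
  -> R3 @ bar 1 tick 1 v(2, 3): D4 above B3
  -> R3 @ bar 1 tick 2 v(2, 3): D4 above B3
  -> R3 @ bar 1 tick 3 v(2, 3): D4 above B3
  -> R3 @ bar 2 tick 0 v(2, 3): E4 above B3
  -> R4 @ bar 2 tick 0 v(0, 1): C3/D3 M2 untreated
  -> R4 @ bar 2 tick 0 v(0, 3): C3/B3 M7 untreated
  -> R3 @ bar 2 tick 1 v(2, 3): E4 above B3
  -> R3 @ bar 2 tick 2 v(2, 3): E4 above B3
  -> R3 @ bar 2 tick 3 v(2, 3): E4 above B3
  -> R3 @ bar 3 tick 0 v(2, 3): F4 above F3
  -> R4 @ bar 3 tick 0 v(0, 2): B2/F4 TT untreated
  -> R4 @ bar 3 tick 0 v(0, 3): B2/F3 TT untreated
  -> R7 @ bar 3 tick 0 v(3,): B3->F3 leap 6st
  -> R3 @ bar 3 tick 1 v(2, 3): F4 above F3
  -> R3 @ bar 3 tick 2 v(2, 3): F4 above F3
  -> R3 @ bar 3 tick 3 v(2, 3): F4 above F3
  -> R2 @ bar 4 tick 0 v(0, 3): B2/F3 TT -> A2/E3 P5 similar
  -> R2 @ bar 4 tick 0 v(1, 2): D3/F4 m3 -> C3/G3 P5 similar
  -> R3 @ bar 4 tick 0 v(2, 3): G3 above E3
  -> R4 @ bar 4 tick 0 v(0, 2): A2/G3 m7 untreated
  -> R7 @ bar 4 tick 0 v(2,): F4->G3 leap 10st
  -> R3 @ bar 4 tick 1 v(2, 3): G3 above E3
  -> R3 @ bar 4 tick 2 v(2, 3): G3 above E3
  -> R3 @ bar 4 tick 3 v(2, 3): G3 above E3
  -> R2 @ bar 5 tick 0 v(0, 3): A2/E3 P5 -> D3/D4 P8 similar
  -> R3 @ bar 5 tick 0 v(2, 3): F4 above D4
  -> R7 @ bar 5 tick 0 v(1,): C3->B3 leap 11st
  -> R7 @ bar 5 tick 0 v(2,): G3->F4 leap 10st
  -> R7 @ bar 5 tick 0 v(3,): E3->D4 leap 10st
  -> R8 @ bar 5 tick 0 v(0, 3): penult P8 not 3rd/6th
  -> R3 @ bar 5 tick 1 v(2, 3): F4 above D4
  -> R3 @ bar 5 tick 2 v(2, 3): F4 above D4
  -> R3 @ bar 5 tick 3 v(2, 3): F4 above D4
  -> R2 @ bar 6 tick 0 v(1, 2): B3/F4 TT -> C4/G4 P5 similar
  -> R3 @ bar 6 tick 0 v(2, 3): G4 above E4
  -> R3 @ bar 6 tick 1 v(2, 3): G4 above E4
  -> R3 @ bar 6 tick 2 v(2, 3): G4 above E4
  -> R3 @ bar 6 tick 3 v(2, 3): G4 above E4
  -> R6 @ bar 6 tick 3 v(0, 3): closes on M3

(0, 0, R3, (2, 3))
(0, 0, R5, (0, 3))
(0, 1, R3, (2, 3))
(0, 2, R3, (2, 3))
(0, 3, R3, (2, 3))
(1, 0, R2, (0, 3))
(1, 0, R2, (1, 2))
(1, 0, R3, (2, 3))
(1, 0, R7, (1,))
(1, 1, R3, (2, 3))
(1, 2, R3, (2, 3))
(1, 3, R3, (2, 3))
(2, 0, R3, (2, 3))
(2, 0, R4, (0, 1))
(2, 0, R4, (0, 3))
(2, 1, R3, (2, 3))
(2, 2, R3, (2, 3))
(2, 3, R3, (2, 3))
(3, 0, R3, (2, 3))
(3, 0, R4, (0, 2))
(3, 0, R4, (0, 3))
(3, 0, R7, (3,))
(3, 1, R3, (2, 3))
(3, 2, R3, (2, 3))
(3, 3, R3, (2, 3))
(4, 0, R2, (0, 3))
(4, 0, R2, (1, 2))
(4, 0, R3, (2, 3))
(4, 0, R4, (0, 2))
(4, 0, R7, (2,))
(4, 1, R3, (2, 3))
(4, 2, R3, (2, 3))
(4, 3, R3, (2, 3))
(5, 0, R2, (0, 3))
(5, 0, R3, (2, 3))
(5, 0, R7, (1,))
(5, 0, R7, (2,))
(5, 0, R7, (3,))
(5, 0, R8, (0, 3))
(5, 1, R3, (2, 3))
(5, 2, R3, (2, 3))
(5, 3, R3, (2, 3))
(6, 0, R2, (1, 2))
(6, 0, R3, (2, 3))
(6, 1, R3, (2, 3))
(6, 2, R3, (2, 3))
(6, 3, R3, (2, 3))
(6, 3, R6, (0, 3))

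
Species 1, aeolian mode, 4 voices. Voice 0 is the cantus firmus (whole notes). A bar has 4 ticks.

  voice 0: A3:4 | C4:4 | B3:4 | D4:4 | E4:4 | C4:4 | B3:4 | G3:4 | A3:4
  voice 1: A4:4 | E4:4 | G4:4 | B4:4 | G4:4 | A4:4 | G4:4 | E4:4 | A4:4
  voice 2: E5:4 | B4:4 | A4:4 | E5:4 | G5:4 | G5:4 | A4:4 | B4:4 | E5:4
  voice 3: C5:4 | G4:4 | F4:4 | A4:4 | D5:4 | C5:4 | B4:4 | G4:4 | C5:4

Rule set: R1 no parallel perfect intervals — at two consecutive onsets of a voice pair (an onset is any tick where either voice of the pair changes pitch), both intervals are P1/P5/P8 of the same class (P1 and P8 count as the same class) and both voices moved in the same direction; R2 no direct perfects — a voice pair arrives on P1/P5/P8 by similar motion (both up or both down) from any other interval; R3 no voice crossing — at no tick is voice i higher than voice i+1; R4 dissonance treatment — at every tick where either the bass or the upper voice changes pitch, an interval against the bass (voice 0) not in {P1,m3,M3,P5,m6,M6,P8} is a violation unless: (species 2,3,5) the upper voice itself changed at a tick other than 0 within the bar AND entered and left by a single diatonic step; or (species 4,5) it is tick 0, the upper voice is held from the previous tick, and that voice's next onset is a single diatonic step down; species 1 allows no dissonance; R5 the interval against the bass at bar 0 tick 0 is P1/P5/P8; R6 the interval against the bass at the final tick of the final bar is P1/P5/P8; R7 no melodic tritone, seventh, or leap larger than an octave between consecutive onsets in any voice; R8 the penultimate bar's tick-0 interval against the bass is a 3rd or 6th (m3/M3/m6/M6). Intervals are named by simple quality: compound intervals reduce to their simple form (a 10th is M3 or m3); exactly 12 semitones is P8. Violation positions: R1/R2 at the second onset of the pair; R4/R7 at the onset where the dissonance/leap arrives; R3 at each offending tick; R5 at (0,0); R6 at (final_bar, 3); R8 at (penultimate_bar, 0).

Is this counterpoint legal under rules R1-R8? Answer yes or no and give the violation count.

bar 0: v0=A3 v1=A4 v2=E5 v3=C5 (m3)
bar 1: v0=C4 v1=E4 v2=B4 v3=G4 (P5)
bar 2: v0=B3 v1=G4 v2=A4 v3=F4 (TT)
bar 3: v0=D4 v1=B4 v2=E5 v3=A4 (P5)
bar 4: v0=E4 v1=G4 v2=G5 v3=D5 (m7)
bar 5: v0=C4 v1=A4 v2=G5 v3=C5 (P8)
bar 6: v0=B3 v1=G4 v2=A4 v3=B4 (P8)
bar 7: v0=G3 v1=E4 v2=B4 v3=G4 (P8)
bar 8: v0=A3 v1=A4 v2=E5 v3=C5 (m3)
  R3 @ bar0.0: E5 above C5
  R5 @ bar0.0: opens on m3
  R3 @ bar0.1: E5 above C5
  R3 @ bar0.2: E5 above C5
  R3 @ bar0.3: E5 above C5
  R1 @ bar1.0: A4/E5 P5 -> E4/B4 P5 similar
  R3 @ bar1.0: B4 above G4
  R4 @ bar1.0: C4/B4 M7 untreated
  R3 @ bar1.1: B4 above G4
  R3 @ bar1.2: B4 above G4
  R3 @ bar1.3: B4 above G4
  R3 @ bar2.0: A4 above F4
  R4 @ bar2.0: B3/A4 m7 untreated
  R4 @ bar2.0: B3/F4 TT untreated
  R3 @ bar2.1: A4 above F4
  R3 @ bar2.2: A4 above F4
  R3 @ bar2.3: A4 above F4
  R2 @ bar3.0: B3/F4 TT -> D4/A4 P5 similar
  R2 @ bar3.0: A4/F4 M3 -> E5/A4 P5 similar
  R3 @ bar3.0: E5 above A4
  R4 @ bar3.0: D4/E5 M2 untreated
  R3 @ bar3.1: E5 above A4
  R3 @ bar3.2: E5 above A4
  R3 @ bar3.3: E5 above A4
  R3 @ bar4.0: G5 above D5
  R4 @ bar4.0: E4/D5 m7 untreated
  R3 @ bar4.1: G5 above D5
  R3 @ bar4.2: G5 above D5
  R3 @ bar4.3: G5 above D5
  R2 @ bar5.0: E4/D5 m7 -> C4/C5 P8 similar
  R3 @ bar5.0: G5 above C5
  R3 @ bar5.1: G5 above C5
  R3 @ bar5.2: G5 above C5
  R3 @ bar5.3: G5 above C5
  R1 @ bar6.0: C4/C5 P8 -> B3/B4 P8 similar
  R4 @ bar6.0: B3/A4 m7 untreated
  R7 @ bar6.0: G5->A4 leap 10st
  R1 @ bar7.0: B3/B4 P8 -> G3/G4 P8 similar
  R3 @ bar7.0: B4 above G4
  R8 @ bar7.0: penult P8 not 3rd/6th
  R3 @ bar7.1: B4 above G4
  R3 @ bar7.2: B4 above G4
  R3 @ bar7.3: B4 above G4
  R1 @ bar8.0: E4/B4 P5 -> A4/E5 P5 similar
  R2 @ bar8.0: G3/E4 M6 -> A3/A4 P8 similar
  R2 @ bar8.0: G3/B4 M3 -> A3/E5 P5 similar
  R3 @ bar8.0: E5 above C5
  R3 @ bar8.1: E5 above C5
  R3 @ bar8.2: E5 above C5
  R3 @ bar8.3: E5 above C5
  R6 @ bar8.3: closes on m3

No (51 violations)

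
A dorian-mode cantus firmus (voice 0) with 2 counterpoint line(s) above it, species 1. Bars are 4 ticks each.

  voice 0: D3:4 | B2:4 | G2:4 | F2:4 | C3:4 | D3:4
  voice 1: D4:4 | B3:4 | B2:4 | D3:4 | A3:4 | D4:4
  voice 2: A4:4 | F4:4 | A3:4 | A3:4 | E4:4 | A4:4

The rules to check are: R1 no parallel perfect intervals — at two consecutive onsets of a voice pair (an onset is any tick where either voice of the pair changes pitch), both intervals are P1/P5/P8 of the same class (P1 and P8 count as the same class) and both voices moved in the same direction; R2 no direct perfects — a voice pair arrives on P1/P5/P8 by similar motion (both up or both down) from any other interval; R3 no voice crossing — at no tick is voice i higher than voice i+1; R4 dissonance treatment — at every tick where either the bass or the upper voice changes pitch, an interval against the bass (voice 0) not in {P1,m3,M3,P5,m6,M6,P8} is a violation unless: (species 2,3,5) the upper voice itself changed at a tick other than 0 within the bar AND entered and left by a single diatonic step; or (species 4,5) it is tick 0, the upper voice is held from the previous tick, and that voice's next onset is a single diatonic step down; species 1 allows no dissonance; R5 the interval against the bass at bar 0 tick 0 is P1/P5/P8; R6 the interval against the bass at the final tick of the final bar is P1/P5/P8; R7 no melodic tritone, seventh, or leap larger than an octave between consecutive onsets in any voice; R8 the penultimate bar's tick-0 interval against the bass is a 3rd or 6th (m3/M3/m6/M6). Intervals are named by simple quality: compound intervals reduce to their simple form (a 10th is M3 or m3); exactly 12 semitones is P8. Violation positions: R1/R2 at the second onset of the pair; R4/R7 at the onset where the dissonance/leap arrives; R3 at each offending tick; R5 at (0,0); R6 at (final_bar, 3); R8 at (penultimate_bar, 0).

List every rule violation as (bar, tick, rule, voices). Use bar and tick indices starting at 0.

(1, 0, R1, (0, 1))
(1, 0, R4, (0, 2))
(2, 0, R4, (0, 2))
(4, 0, R1, (1, 2))
(5, 0, R1, (1, 2))
(5, 0, R2, (0, 1))
(5, 0, R2, (0, 2))

bar 0: v0=D3 v1=D4 v2=A4 downbeat P5
bar 1: v0=B2 v1=B3 v2=F4 downbeat TT
bar 2: v0=G2 v1=B2 v2=A3 downbeat M2
bar 3: v0=F2 v1=D3 v2=A3 downbeat M3
bar 4: v0=C3 v1=A3 v2=E4 downbeat M3
bar 5: v0=D3 v1=D4 v2=A4 downbeat P5
  -> R1 @ bar 1 tick 0 v(0, 1): D3/D4 P8 -> B2/B3 P8 similar
  -> R4 @ bar 1 tick 0 v(0, 2): B2/F4 TT untreated
  -> R4 @ bar 2 tick 0 v(0, 2): G2/A3 M2 untreated
  -> R1 @ bar 4 tick 0 v(1, 2): D3/A3 P5 -> A3/E4 P5 similar
  -> R1 @ bar 5 tick 0 v(1, 2): A3/E4 P5 -> D4/A4 P5 similar
  -> R2 @ bar 5 tick 0 v(0, 1): C3/A3 M6 -> D3/D4 P8 similar
  -> R2 @ bar 5 tick 0 v(0, 2): C3/E4 M3 -> D3/A4 P5 similar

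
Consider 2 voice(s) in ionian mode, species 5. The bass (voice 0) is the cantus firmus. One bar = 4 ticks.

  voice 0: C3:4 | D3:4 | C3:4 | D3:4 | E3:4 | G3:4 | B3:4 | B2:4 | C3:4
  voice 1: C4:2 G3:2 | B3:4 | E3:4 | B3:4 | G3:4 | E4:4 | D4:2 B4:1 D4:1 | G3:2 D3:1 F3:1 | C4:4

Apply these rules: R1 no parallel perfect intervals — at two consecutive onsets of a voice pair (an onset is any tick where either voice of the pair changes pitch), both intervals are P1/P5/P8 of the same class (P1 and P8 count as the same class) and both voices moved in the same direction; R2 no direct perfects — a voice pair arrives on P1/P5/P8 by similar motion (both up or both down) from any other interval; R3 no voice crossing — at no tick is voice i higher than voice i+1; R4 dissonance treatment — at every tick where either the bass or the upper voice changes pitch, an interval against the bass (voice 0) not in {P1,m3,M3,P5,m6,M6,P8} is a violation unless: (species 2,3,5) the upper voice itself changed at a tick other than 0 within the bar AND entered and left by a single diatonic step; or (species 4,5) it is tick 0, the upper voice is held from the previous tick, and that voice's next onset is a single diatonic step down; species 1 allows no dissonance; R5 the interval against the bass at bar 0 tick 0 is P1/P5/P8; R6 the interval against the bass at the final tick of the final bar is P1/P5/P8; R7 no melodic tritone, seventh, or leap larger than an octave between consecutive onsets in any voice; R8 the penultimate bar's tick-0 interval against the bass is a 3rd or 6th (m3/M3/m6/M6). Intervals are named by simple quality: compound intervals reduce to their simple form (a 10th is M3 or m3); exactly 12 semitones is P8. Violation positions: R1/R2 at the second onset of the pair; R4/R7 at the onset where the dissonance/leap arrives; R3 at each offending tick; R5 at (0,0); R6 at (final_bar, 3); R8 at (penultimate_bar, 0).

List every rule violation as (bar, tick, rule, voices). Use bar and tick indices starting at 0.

bar 0: v0=C3 v1=C4 downbeat P8
bar 1: v0=D3 v1=B3 downbeat M6
bar 2: v0=C3 v1=E3 downbeat M3
bar 3: v0=D3 v1=B3 downbeat M6
bar 4: v0=E3 v1=G3 downbeat m3
bar 5: v0=G3 v1=E4 downbeat M6
bar 6: v0=B3 v1=D4 downbeat m3
bar 7: v0=B2 v1=G3 downbeat m6
bar 8: v0=C3 v1=C4 downbeat P8
  -> R4 @ bar 7 tick 3 v(0, 1): B2/F3 TT untreated
  -> R2 @ bar 8 tick 0 v(0, 1): B2/F3 TT -> C3/C4 P8 similar

(7, 3, R4, (0, 1))
(8, 0, R2, (0, 1))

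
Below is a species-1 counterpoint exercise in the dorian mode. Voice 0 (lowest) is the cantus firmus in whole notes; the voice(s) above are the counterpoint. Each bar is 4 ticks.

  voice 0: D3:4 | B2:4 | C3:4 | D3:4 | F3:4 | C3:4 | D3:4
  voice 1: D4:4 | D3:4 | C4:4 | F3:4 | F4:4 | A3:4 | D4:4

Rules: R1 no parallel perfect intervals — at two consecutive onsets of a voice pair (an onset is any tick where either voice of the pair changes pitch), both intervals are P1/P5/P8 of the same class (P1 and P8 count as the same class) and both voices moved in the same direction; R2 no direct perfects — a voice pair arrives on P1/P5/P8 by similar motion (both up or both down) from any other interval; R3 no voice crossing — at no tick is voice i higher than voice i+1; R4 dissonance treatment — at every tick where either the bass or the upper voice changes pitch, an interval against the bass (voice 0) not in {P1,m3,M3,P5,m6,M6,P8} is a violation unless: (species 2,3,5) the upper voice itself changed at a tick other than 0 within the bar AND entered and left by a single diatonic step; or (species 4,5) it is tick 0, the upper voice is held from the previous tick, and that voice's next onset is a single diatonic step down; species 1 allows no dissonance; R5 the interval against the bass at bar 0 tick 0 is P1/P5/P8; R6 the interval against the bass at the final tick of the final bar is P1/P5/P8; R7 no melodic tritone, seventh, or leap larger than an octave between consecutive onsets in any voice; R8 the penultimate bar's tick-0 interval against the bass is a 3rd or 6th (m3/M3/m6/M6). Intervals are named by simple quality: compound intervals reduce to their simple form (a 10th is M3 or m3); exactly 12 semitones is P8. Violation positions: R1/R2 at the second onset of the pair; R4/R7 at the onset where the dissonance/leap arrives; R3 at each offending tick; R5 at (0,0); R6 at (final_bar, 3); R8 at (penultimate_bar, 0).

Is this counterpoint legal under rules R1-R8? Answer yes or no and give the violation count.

No (4 violations)

bar 0: v0=D3 v1=D4 (P8)
bar 1: v0=B2 v1=D3 (m3)
bar 2: v0=C3 v1=C4 (P8)
bar 3: v0=D3 v1=F3 (m3)
bar 4: v0=F3 v1=F4 (P8)
bar 5: v0=C3 v1=A3 (M6)
bar 6: v0=D3 v1=D4 (P8)
  R2 @ bar2.0: B2/D3 m3 -> C3/C4 P8 similar
  R7 @ bar2.0: D3->C4 leap 10st
  R2 @ bar4.0: D3/F3 m3 -> F3/F4 P8 similar
  R2 @ bar6.0: C3/A3 M6 -> D3/D4 P8 similar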